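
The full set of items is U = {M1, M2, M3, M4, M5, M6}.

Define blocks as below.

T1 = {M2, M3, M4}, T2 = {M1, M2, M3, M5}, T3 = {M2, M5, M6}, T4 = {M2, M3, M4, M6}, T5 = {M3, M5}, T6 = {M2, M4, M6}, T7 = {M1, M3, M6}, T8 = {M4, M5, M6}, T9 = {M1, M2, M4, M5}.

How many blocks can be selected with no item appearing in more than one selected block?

T5, T6 are pairwise disjoint (T5={M3,M5}; T6={M2,M4,M6}).
Every remaining block overlaps one of these, and no 3 of the listed blocks are pairwise disjoint, so 2 is the maximum.

2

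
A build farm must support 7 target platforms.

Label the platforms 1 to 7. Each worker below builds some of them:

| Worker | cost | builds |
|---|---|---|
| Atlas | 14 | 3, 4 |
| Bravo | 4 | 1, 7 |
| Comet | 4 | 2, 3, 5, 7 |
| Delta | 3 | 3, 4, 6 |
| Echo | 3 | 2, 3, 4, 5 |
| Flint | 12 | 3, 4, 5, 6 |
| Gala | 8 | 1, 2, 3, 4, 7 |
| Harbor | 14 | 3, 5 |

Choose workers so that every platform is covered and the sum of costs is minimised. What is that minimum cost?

Bravo, Delta, Echo together cover every platform (Bravo ∪ Delta ∪ Echo = {1, 2, 3, 4, 5, 6, 7}); total cost 4 + 3 + 3 = 10.
No covering selection has total cost below 10.

10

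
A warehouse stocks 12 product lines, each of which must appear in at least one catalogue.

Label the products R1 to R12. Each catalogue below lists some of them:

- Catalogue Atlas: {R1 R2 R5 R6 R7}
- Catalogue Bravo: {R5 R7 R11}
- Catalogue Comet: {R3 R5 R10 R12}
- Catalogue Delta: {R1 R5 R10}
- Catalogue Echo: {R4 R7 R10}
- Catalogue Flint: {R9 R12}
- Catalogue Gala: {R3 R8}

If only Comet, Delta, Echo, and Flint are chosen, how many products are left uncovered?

Union of Comet, Delta, Echo, Flint = {R1, R3, R4, R5, R7, R9, R10, R12}.
Not covered: R2, R6, R8, R11 — 4 products.

4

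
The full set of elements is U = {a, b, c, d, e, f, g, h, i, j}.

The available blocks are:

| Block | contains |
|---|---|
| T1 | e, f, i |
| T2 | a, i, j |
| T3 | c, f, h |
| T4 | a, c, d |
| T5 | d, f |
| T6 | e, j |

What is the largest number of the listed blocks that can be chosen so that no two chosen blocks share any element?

T1, T4 are pairwise disjoint (T1={e,f,i}; T4={a,c,d}).
Every remaining block overlaps one of these, and no 3 of the listed blocks are pairwise disjoint, so 2 is the maximum.

2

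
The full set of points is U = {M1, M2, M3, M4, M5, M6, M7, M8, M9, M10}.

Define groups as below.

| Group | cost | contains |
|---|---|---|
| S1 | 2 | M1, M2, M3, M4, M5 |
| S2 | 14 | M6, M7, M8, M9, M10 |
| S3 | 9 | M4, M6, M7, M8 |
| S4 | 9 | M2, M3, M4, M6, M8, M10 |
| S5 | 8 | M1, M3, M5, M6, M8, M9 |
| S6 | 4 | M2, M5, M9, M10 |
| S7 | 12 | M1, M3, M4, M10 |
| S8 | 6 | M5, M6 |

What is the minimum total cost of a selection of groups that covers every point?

S1, S3, S6 together cover every point (S1 ∪ S3 ∪ S6 = {M1, M2, M3, M4, M5, M6, M7, M8, M9, M10}); total cost 2 + 9 + 4 = 15.
No covering selection has total cost below 15.

15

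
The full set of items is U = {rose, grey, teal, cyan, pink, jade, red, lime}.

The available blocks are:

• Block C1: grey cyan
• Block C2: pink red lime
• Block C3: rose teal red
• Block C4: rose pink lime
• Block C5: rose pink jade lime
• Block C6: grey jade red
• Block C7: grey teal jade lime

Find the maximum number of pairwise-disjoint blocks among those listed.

2

C4, C6 are pairwise disjoint (C4={rose,pink,lime}; C6={grey,jade,red}).
Every remaining block overlaps one of these, and no 3 of the listed blocks are pairwise disjoint, so 2 is the maximum.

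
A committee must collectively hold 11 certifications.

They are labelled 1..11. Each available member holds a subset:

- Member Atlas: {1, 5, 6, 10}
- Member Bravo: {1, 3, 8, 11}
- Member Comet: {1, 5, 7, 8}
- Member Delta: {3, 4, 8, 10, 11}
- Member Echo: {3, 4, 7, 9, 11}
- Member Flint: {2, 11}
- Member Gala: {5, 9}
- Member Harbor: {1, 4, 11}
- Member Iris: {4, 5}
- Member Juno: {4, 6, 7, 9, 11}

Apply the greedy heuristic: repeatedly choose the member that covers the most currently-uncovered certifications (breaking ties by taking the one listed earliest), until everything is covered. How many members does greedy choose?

4

Greedy: pick Delta (covers 5 new) → pick Atlas (covers 3 new) → pick Echo (covers 2 new) → pick Flint (covers 1 new). Total picks: 4.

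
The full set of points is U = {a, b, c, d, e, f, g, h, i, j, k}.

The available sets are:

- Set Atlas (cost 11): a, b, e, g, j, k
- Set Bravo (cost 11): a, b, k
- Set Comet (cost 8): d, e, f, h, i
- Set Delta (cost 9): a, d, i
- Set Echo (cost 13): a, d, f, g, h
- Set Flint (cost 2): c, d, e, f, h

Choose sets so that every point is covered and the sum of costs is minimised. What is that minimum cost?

Atlas, Comet, Flint together cover every point (Atlas ∪ Comet ∪ Flint = {a, b, c, d, e, f, g, h, i, j, k}); total cost 11 + 8 + 2 = 21.
No covering selection has total cost below 21.

21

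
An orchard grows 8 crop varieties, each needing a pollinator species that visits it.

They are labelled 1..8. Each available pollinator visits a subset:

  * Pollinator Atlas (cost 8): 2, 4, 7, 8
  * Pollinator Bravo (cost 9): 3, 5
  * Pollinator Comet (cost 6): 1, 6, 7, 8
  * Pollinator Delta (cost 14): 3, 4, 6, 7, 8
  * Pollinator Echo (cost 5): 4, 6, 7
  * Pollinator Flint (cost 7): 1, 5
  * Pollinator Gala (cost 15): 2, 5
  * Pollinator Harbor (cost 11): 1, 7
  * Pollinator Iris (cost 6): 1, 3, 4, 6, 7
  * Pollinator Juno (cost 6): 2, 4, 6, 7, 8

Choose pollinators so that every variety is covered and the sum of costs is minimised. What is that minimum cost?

19

Flint, Iris, Juno together cover every variety (Flint ∪ Iris ∪ Juno = {1, 2, 3, 4, 5, 6, 7, 8}); total cost 7 + 6 + 6 = 19.
No covering selection has total cost below 19.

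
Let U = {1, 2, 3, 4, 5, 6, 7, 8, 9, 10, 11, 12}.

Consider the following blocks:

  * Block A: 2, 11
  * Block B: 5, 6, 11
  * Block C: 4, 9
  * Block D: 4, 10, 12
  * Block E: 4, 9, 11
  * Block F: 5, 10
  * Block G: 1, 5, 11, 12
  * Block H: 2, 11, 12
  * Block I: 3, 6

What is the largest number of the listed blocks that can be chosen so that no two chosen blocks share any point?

C, F, H, I are pairwise disjoint (C={4,9}; F={5,10}; H={2,11,12}; I={3,6}).
Every remaining block overlaps one of these, and no 5 of the listed blocks are pairwise disjoint, so 4 is the maximum.

4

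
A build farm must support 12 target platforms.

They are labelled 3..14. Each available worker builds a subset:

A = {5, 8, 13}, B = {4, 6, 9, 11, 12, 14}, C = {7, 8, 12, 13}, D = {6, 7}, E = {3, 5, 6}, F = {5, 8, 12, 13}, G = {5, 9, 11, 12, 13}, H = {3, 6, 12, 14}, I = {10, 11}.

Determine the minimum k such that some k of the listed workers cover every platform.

4

B and C and E and I together: B ∪ C ∪ E ∪ I = {3, 4, 5, 6, 7, 8, 9, 10, 11, 12, 13, 14} — every platform is covered.
No 3 of the 9 workers cover everything (all 84 combinations miss at least one platform), so 4 is optimal.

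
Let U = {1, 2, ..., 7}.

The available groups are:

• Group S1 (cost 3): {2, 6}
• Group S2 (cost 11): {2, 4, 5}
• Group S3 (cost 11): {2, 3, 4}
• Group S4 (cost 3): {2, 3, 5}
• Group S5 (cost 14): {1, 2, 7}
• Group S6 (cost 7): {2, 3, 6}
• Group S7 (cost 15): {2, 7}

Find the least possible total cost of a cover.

S1, S3, S4, S5 together cover every element (S1 ∪ S3 ∪ S4 ∪ S5 = {1, 2, 3, 4, 5, 6, 7}); total cost 3 + 11 + 3 + 14 = 31.
No covering selection has total cost below 31.

31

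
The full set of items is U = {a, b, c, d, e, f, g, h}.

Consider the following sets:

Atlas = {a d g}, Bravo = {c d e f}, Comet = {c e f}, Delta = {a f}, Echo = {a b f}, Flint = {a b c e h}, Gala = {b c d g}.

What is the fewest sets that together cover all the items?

3

Atlas, Echo, and Flint cover everything between them: the union {a, b, c, d, e, f, g, h} is all of U.
Only Flint contains h, so Flint is forced; the remaining 3 items need at least 2 more sets (each remaining set adds at most 2) — so at least 3 sets are needed, and 3 is optimal.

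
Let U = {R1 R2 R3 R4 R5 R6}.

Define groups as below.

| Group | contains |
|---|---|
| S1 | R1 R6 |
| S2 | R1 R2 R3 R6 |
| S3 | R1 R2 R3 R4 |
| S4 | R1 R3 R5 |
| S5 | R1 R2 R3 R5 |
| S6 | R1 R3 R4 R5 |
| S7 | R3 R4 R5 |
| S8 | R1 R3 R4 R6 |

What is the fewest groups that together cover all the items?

Take {S2, S7}. Their union is {R1, R2, R3, R4, R5, R6}, which is all 6 items.
No single group has all 6 items (the largest, S2, has 4), so 2 is optimal.

2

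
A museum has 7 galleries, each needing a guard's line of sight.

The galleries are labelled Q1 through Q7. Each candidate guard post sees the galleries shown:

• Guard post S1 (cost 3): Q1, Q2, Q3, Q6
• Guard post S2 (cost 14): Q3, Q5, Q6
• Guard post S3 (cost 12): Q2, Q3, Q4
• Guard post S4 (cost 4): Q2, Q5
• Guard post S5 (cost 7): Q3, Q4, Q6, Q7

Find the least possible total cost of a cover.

14

S1, S4, S5 together cover every gallery (S1 ∪ S4 ∪ S5 = {Q1, Q2, Q3, Q4, Q5, Q6, Q7}); total cost 3 + 4 + 7 = 14.
No covering selection has total cost below 14.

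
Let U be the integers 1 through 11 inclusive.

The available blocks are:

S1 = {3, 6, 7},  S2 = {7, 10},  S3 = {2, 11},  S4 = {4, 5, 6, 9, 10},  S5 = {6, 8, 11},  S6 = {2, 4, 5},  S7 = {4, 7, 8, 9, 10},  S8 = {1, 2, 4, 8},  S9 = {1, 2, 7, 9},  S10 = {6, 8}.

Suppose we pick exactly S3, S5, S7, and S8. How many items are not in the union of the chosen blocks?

2

Union of S3, S5, S7, S8 = {1, 2, 4, 6, 7, 8, 9, 10, 11}.
Not covered: 3, 5 — 2 items.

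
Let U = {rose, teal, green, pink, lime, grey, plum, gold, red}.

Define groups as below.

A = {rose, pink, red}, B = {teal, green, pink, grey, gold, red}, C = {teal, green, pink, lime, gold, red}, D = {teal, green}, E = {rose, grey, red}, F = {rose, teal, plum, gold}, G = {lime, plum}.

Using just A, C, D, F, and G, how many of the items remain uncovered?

Union of A, C, D, F, G = {rose, teal, green, pink, lime, plum, gold, red}.
Not covered: grey — 1 item.

1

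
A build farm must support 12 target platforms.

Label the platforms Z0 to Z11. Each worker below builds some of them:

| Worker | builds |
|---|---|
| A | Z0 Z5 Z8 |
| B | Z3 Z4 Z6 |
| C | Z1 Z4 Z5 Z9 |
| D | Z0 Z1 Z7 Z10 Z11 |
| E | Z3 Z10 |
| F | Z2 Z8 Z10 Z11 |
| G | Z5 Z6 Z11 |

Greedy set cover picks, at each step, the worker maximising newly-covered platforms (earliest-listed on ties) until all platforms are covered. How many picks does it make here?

5

Greedy: pick D (covers 5 new) → pick B (covers 3 new) → pick A (covers 2 new) → pick C (covers 1 new) → pick F (covers 1 new). Total picks: 5.
(The true minimum cover uses only 4 workers, so greedy is not optimal here.)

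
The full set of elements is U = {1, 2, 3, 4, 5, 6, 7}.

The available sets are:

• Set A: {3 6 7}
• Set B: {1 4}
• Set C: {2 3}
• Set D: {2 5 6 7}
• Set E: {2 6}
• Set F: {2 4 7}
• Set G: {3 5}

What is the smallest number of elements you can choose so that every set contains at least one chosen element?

Take H = {3, 4, 6}. Each listed set contains at least one of these, so H is a hitting set of size 3.
The sets B, E, G are pairwise disjoint, so any hitting set needs a separate element for each — at least 3. Hence 3 is optimal.

3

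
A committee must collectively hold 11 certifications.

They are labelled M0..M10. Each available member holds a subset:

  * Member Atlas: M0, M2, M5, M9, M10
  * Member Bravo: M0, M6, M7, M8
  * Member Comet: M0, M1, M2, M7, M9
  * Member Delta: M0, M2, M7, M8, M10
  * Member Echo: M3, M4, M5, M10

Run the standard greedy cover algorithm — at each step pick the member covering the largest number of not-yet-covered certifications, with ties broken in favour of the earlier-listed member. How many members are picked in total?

4

Greedy: pick Atlas (covers 5 new) → pick Bravo (covers 3 new) → pick Echo (covers 2 new) → pick Comet (covers 1 new). Total picks: 4.
(The true minimum cover uses only 3 members, so greedy is not optimal here.)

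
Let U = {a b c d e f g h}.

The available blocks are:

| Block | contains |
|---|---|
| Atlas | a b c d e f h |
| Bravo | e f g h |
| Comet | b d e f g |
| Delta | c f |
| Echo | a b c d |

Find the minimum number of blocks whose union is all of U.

Atlas and Comet together: Atlas ∪ Comet = {a, b, c, d, e, f, g, h} — every element is covered.
No single block has all 8 elements (the largest, Atlas, has 7), so 2 is optimal.

2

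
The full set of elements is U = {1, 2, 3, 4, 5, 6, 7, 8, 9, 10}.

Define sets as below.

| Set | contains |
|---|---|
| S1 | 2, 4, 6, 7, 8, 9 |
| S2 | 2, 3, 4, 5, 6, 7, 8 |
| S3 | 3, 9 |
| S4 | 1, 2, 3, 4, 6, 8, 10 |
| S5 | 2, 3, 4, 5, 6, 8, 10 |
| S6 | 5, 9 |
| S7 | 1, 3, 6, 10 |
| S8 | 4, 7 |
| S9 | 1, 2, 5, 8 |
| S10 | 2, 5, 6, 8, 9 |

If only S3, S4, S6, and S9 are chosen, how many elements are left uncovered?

1

Union of S3, S4, S6, S9 = {1, 2, 3, 4, 5, 6, 8, 9, 10}.
Not covered: 7 — 1 element.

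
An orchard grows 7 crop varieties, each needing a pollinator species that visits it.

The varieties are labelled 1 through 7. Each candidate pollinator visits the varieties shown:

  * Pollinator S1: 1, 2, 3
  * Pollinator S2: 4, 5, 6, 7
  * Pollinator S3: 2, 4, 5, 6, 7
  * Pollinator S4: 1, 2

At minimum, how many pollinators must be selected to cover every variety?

2

Take {S1, S2}. Their union is {1, 2, 3, 4, 5, 6, 7}, which is all 7 varieties.
No single pollinator has all 7 varieties (the largest, S3, has 5), so 2 is optimal.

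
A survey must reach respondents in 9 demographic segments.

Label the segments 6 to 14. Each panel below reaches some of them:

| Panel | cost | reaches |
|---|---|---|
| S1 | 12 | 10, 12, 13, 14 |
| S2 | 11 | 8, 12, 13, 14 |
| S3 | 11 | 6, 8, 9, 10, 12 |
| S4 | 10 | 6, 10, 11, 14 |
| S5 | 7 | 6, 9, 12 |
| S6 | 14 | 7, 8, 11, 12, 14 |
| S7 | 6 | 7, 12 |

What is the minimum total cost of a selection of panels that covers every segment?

S1, S5, S6 together cover every segment (S1 ∪ S5 ∪ S6 = {6, 7, 8, 9, 10, 11, 12, 13, 14}); total cost 12 + 7 + 14 = 33.
The greedy pick S3, S6, S2 costs 36; no covering selection beats 33.

33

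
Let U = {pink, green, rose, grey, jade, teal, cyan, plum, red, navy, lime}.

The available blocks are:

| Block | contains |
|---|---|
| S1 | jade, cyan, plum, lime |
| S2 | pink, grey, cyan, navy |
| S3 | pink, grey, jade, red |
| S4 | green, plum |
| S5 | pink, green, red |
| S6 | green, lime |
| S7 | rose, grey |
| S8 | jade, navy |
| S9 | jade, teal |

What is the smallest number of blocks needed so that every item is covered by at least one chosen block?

S1, S5, S7, S8, and S9 cover everything between them: the union {pink, green, rose, grey, jade, teal, cyan, plum, red, navy, lime} is all of U.
No 4 of the 9 blocks cover everything (all 126 combinations miss at least one item), so 5 is optimal.

5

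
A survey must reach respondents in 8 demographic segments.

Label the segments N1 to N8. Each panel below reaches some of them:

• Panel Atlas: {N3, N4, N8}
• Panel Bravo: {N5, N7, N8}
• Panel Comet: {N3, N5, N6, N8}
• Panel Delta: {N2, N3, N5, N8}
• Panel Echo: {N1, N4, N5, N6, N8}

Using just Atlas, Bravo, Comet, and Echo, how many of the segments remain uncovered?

1

Union of Atlas, Bravo, Comet, Echo = {N1, N3, N4, N5, N6, N7, N8}.
Not covered: N2 — 1 segment.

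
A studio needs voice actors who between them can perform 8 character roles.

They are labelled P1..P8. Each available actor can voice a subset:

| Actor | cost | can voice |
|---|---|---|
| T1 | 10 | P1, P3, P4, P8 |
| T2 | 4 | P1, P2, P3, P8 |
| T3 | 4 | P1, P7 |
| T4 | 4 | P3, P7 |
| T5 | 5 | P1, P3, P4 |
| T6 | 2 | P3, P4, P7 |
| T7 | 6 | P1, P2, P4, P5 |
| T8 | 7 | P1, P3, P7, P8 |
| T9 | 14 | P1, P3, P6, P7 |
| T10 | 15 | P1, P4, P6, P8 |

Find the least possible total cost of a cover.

T6, T7, T10 together cover every role (T6 ∪ T7 ∪ T10 = {P1, P2, P3, P4, P5, P6, P7, P8}); total cost 2 + 6 + 15 = 23.
The greedy pick T6, T2, T7, T9 costs 26; no covering selection beats 23.

23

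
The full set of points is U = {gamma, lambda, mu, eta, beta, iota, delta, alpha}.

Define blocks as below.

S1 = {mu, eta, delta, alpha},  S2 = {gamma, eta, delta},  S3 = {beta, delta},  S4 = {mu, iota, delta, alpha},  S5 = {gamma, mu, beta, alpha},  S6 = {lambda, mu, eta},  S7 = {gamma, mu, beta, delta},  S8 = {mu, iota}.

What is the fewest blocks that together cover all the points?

3

Take {S4, S6, S7}. Their union is {gamma, lambda, mu, eta, beta, iota, delta, alpha}, which is all 8 points.
Only S6 contains lambda, so S6 is forced; the remaining 5 points need at least 2 more blocks (each remaining block adds at most 3) — so at least 3 blocks are needed, and 3 is optimal.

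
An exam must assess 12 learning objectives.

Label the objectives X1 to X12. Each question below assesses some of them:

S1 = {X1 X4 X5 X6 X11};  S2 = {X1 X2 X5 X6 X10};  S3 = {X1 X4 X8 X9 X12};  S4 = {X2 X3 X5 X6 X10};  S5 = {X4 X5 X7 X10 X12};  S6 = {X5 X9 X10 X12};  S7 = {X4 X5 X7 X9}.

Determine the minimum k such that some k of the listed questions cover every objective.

Take {S1, S3, S4, S7}. Their union is {X1, X2, X3, X4, X5, X6, X7, X8, X9, X10, X11, X12}, which is all 12 objectives.
Only S1 contains X11, so S1 is forced; the remaining 7 objectives need at least 3 more questions (each remaining question adds at most 3) — so at least 4 questions are needed, and 4 is optimal.

4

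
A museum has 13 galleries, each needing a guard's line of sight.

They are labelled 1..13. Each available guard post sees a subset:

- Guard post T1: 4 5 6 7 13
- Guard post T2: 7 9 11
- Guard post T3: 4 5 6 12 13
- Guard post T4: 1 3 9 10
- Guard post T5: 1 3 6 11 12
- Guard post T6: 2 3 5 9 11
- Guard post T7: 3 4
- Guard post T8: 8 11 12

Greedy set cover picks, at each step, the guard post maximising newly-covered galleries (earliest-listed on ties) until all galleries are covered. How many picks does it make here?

Greedy: pick T1 (covers 5 new) → pick T4 (covers 4 new) → pick T8 (covers 3 new) → pick T6 (covers 1 new). Total picks: 4.

4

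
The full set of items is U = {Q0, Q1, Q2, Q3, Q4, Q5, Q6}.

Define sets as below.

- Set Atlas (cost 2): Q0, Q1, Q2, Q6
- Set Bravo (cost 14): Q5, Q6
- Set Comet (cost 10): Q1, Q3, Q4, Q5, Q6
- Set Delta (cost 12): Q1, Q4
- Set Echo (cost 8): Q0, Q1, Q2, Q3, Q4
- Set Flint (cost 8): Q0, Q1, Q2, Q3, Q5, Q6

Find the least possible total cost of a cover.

12

Atlas, Comet together cover every item (Atlas ∪ Comet = {Q0, Q1, Q2, Q3, Q4, Q5, Q6}); total cost 2 + 10 = 12.
No covering selection has total cost below 12.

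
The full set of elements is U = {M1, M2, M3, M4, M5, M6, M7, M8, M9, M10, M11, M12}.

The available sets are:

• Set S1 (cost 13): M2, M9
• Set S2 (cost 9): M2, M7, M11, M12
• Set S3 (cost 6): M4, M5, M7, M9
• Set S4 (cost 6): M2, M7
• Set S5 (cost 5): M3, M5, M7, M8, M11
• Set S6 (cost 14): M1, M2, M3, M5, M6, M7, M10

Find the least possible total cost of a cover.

S2, S3, S5, S6 together cover every element (S2 ∪ S3 ∪ S5 ∪ S6 = {M1, M2, M3, M4, M5, M6, M7, M8, M9, M10, M11, M12}); total cost 9 + 6 + 5 + 14 = 34.
No covering selection has total cost below 34.

34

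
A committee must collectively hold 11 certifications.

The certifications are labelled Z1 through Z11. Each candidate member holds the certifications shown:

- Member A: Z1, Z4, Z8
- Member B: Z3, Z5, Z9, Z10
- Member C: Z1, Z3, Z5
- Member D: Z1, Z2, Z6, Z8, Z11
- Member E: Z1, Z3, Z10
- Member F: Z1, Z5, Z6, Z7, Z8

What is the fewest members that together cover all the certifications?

4

A and B and D and F together: A ∪ B ∪ D ∪ F = {Z1, Z2, Z3, Z4, Z5, Z6, Z7, Z8, Z9, Z10, Z11} — every certification is covered.
No 3 of the 6 members cover everything (all 20 combinations miss at least one certification), so 4 is optimal.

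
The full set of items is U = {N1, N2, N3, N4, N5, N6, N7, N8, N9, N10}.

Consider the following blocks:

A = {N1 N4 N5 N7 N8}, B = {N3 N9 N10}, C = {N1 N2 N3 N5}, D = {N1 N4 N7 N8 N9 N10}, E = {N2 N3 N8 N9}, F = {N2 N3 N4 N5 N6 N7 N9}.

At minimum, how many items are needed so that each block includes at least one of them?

2

H = {N1, N9} meets every block (each contains at least one member of H), and |H| = 2.
The blocks A, B are pairwise disjoint, so any hitting set needs a separate item for each — at least 2. Hence 2 is optimal.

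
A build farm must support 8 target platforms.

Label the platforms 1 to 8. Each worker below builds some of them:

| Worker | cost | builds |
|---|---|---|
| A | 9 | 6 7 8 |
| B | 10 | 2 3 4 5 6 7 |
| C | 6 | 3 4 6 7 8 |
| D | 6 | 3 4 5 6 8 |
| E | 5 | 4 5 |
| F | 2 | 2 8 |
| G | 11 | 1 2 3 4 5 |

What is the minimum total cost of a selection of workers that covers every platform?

17

C, G together cover every platform (C ∪ G = {1, 2, 3, 4, 5, 6, 7, 8}); total cost 6 + 11 = 17.
The greedy pick F, C, E, G costs 24; no covering selection beats 17.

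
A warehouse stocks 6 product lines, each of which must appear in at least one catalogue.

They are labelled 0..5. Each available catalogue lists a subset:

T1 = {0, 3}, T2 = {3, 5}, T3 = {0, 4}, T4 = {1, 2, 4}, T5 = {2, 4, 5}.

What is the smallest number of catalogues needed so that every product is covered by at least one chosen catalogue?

T1 and T2 and T4 together: T1 ∪ T2 ∪ T4 = {0, 1, 2, 3, 4, 5} — every product is covered.
Only T4 contains 1, so T4 is forced; the remaining 3 products need at least 2 more catalogues (each remaining catalogue adds at most 2) — so at least 3 catalogues are needed, and 3 is optimal.

3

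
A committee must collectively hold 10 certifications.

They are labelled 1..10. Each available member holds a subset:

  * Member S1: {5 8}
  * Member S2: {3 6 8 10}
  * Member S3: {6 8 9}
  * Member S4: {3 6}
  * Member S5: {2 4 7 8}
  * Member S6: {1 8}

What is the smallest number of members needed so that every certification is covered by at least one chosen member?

5

Take {S1, S2, S3, S5, S6}. Their union is {1, 2, 3, 4, 5, 6, 7, 8, 9, 10}, which is all 10 certifications.
No 4 of the 6 members cover everything (all 15 combinations miss at least one certification), so 5 is optimal.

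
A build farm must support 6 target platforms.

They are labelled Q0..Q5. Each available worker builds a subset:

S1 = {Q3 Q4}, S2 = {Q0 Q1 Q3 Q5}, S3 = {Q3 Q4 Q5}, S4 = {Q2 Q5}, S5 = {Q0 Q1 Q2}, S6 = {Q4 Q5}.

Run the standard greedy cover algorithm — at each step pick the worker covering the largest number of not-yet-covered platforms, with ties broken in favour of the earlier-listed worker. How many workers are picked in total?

Greedy: pick S2 (covers 4 new) → pick S1 (covers 1 new) → pick S4 (covers 1 new). Total picks: 3.
(The true minimum cover uses only 2 workers, so greedy is not optimal here.)

3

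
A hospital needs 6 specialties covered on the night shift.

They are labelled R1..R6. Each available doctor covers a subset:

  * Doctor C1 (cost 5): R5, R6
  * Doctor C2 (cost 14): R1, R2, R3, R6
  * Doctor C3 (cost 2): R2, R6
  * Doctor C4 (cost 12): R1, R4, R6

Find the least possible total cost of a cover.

31

C1, C2, C4 together cover every specialty (C1 ∪ C2 ∪ C4 = {R1, R2, R3, R4, R5, R6}); total cost 5 + 14 + 12 = 31.
The greedy pick C3, C1, C4, C2 costs 33; no covering selection beats 31.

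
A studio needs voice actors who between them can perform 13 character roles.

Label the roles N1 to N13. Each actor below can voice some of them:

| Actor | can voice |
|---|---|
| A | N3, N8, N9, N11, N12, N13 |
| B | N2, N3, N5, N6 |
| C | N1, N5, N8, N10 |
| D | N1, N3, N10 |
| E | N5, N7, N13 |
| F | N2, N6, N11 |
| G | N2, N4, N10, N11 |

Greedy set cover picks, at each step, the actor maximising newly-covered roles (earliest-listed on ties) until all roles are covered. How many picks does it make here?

5

Greedy: pick A (covers 6 new) → pick B (covers 3 new) → pick C (covers 2 new) → pick E (covers 1 new) → pick G (covers 1 new). Total picks: 5.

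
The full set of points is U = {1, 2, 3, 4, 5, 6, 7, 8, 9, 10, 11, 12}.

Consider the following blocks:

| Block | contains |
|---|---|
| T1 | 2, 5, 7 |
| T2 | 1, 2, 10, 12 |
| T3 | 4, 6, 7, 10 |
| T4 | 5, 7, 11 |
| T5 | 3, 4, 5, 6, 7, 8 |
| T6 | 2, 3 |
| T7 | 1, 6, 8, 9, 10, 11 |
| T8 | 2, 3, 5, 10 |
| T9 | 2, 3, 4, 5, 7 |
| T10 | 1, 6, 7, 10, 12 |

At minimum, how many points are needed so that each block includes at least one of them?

H = {2, 6, 7} meets every block (each contains at least one member of H), and |H| = 3.
No choice of 2 points meets every block, so 3 is the minimum.

3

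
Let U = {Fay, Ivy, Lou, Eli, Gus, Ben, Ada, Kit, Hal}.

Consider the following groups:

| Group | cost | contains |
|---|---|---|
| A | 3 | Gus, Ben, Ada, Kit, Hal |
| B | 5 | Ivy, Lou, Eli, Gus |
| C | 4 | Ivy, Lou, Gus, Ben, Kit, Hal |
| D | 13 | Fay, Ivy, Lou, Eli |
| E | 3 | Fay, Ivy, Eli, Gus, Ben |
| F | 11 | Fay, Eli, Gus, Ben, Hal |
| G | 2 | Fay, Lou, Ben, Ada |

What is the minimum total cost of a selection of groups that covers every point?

A, E, G together cover every point (A ∪ E ∪ G = {Fay, Ivy, Lou, Eli, Gus, Ben, Ada, Kit, Hal}); total cost 3 + 3 + 2 = 8.
No covering selection has total cost below 8.

8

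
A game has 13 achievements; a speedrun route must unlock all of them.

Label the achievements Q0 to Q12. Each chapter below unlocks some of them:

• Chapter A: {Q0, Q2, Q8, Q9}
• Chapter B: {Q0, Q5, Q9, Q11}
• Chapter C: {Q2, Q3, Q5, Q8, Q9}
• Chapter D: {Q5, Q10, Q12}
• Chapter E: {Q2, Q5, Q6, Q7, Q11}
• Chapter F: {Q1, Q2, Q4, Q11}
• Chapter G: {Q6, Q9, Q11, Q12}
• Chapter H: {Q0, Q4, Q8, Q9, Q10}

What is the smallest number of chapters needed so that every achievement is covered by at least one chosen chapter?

Take {A, C, D, E, F}. Their union is {Q0, Q1, Q2, Q3, Q4, Q5, Q6, Q7, Q8, Q9, Q10, Q11, Q12}, which is all 13 achievements.
No 4 of the 8 chapters cover everything (all 70 combinations miss at least one achievement), so 5 is optimal.

5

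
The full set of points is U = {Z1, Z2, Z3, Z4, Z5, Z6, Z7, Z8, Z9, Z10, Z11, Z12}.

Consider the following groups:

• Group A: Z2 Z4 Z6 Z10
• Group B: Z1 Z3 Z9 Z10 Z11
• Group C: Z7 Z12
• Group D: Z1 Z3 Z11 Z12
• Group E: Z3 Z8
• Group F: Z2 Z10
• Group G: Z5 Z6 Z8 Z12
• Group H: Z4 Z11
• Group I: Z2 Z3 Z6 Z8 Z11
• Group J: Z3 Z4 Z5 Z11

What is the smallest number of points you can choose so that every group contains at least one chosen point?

4

The 4 points {Z3, Z4, Z10, Z12} hit every group.
The groups C, E, F, H are pairwise disjoint, so any hitting set needs a separate point for each — at least 4. Hence 4 is optimal.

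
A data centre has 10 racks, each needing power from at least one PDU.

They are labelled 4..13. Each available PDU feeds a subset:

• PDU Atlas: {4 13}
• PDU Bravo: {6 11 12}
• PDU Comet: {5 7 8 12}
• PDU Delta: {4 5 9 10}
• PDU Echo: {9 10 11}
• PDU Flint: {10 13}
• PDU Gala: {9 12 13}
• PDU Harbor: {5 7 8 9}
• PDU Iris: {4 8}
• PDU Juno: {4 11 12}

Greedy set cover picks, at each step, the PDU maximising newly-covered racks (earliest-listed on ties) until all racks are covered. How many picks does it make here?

Greedy: pick Comet (covers 4 new) → pick Delta (covers 3 new) → pick Bravo (covers 2 new) → pick Atlas (covers 1 new). Total picks: 4.

4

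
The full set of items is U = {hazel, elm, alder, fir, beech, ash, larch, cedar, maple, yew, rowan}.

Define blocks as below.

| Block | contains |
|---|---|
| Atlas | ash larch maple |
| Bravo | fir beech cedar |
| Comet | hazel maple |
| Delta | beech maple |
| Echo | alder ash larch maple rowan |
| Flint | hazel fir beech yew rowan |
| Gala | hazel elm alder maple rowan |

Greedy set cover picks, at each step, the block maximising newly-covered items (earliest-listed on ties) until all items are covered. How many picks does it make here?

4

Greedy: pick Echo (covers 5 new) → pick Flint (covers 4 new) → pick Bravo (covers 1 new) → pick Gala (covers 1 new). Total picks: 4.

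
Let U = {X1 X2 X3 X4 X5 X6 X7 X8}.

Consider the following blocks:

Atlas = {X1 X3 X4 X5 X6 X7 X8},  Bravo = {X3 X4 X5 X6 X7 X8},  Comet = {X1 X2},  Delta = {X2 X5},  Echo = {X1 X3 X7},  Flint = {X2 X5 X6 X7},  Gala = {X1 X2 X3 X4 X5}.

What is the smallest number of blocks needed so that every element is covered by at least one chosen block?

2

Atlas and Comet together: Atlas ∪ Comet = {X1, X2, X3, X4, X5, X6, X7, X8} — every element is covered.
No single block has all 8 elements (the largest, Atlas, has 7), so 2 is optimal.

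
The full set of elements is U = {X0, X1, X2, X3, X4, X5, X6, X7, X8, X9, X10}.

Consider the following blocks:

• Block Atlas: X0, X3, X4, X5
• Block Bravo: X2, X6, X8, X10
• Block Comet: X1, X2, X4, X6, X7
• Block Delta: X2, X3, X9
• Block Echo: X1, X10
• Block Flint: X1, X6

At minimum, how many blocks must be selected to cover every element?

Take {Atlas, Bravo, Comet, Delta}. Their union is {X0, X1, X2, X3, X4, X5, X6, X7, X8, X9, X10}, which is all 11 elements.
No 3 of the 6 blocks cover everything (all 20 combinations miss at least one element), so 4 is optimal.

4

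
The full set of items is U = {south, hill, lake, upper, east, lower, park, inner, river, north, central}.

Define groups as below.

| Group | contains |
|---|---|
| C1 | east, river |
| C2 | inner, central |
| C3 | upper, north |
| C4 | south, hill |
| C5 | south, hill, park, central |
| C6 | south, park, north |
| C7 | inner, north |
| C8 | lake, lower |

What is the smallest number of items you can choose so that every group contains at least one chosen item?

Take H = {south, lake, upper, east, inner}. Each listed group contains at least one of these, so H is a hitting set of size 5.
The groups C1, C2, C3, C4, C8 are pairwise disjoint, so any hitting set needs a separate item for each — at least 5. Hence 5 is optimal.

5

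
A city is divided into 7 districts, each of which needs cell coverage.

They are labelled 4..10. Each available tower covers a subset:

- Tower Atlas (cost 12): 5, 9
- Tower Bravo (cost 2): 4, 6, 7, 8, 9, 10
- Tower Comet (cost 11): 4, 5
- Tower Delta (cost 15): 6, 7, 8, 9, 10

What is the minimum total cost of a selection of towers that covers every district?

13

Bravo, Comet together cover every district (Bravo ∪ Comet = {4, 5, 6, 7, 8, 9, 10}); total cost 2 + 11 = 13.
No covering selection has total cost below 13.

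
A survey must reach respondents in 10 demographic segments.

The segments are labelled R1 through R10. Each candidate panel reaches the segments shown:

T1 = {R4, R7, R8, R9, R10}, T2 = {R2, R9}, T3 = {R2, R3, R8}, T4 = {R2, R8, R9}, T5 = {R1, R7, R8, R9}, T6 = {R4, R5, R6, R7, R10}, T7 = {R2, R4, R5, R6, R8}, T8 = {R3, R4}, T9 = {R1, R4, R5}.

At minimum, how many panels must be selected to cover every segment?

3

T3 and T5 and T6 together: T3 ∪ T5 ∪ T6 = {R1, R2, R3, R4, R5, R6, R7, R8, R9, R10} — every segment is covered.
No 2 of the 9 panels cover everything (all 36 combinations miss at least one segment), so 3 is optimal.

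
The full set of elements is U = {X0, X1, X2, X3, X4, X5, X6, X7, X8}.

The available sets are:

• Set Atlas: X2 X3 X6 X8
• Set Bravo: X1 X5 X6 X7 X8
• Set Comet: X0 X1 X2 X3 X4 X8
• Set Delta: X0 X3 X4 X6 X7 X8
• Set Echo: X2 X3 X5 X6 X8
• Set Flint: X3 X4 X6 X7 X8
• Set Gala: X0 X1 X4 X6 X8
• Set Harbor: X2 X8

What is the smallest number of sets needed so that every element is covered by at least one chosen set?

2

Bravo and Comet cover everything between them: the union {X0, X1, X2, X3, X4, X5, X6, X7, X8} is all of U.
No single set has all 9 elements (the largest, Comet, has 6), so 2 is optimal.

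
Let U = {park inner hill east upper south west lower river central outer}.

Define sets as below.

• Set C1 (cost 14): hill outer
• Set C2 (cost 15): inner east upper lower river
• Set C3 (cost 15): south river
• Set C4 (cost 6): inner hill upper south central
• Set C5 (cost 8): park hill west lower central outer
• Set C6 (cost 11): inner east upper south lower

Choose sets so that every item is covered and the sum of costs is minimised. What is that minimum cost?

29

C2, C4, C5 together cover every item (C2 ∪ C4 ∪ C5 = {park, inner, hill, east, upper, south, west, lower, river, central, outer}); total cost 15 + 6 + 8 = 29.
No covering selection has total cost below 29.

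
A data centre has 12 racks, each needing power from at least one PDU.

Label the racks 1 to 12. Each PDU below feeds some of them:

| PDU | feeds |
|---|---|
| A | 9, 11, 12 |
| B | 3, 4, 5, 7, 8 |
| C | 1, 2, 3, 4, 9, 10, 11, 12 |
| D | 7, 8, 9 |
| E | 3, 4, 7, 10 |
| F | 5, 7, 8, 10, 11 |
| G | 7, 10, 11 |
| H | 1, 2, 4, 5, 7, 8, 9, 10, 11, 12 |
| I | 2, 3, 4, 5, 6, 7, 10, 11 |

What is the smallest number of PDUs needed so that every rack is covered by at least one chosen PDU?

Take {H, I}. Their union is {1, 2, 3, 4, 5, 6, 7, 8, 9, 10, 11, 12}, which is all 12 racks.
No single PDU has all 12 racks (the largest, H, has 10), so 2 is optimal.

2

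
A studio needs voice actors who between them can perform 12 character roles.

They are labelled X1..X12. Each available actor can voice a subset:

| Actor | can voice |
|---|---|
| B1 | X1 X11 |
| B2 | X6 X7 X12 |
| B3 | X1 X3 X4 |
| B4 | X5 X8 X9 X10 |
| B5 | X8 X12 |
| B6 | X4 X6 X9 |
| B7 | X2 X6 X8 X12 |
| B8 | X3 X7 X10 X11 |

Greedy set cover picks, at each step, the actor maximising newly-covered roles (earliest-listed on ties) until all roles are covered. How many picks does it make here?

Greedy: pick B4 (covers 4 new) → pick B2 (covers 3 new) → pick B3 (covers 3 new) → pick B1 (covers 1 new) → pick B7 (covers 1 new). Total picks: 5.
(The true minimum cover uses only 4 actors, so greedy is not optimal here.)

5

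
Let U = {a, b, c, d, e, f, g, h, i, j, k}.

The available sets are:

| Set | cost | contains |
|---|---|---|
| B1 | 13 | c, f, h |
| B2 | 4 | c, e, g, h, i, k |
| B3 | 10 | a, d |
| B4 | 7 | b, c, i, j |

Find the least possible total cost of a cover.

34

B1, B2, B3, B4 together cover every item (B1 ∪ B2 ∪ B3 ∪ B4 = {a, b, c, d, e, f, g, h, i, j, k}); total cost 13 + 4 + 10 + 7 = 34.
No covering selection has total cost below 34.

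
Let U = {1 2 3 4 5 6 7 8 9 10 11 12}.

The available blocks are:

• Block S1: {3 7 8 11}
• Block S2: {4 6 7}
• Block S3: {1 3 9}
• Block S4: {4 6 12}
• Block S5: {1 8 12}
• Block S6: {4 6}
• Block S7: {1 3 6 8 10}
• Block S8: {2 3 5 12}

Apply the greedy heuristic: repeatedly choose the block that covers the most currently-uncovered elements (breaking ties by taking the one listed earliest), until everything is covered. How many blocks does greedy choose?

5

Greedy: pick S7 (covers 5 new) → pick S8 (covers 3 new) → pick S1 (covers 2 new) → pick S2 (covers 1 new) → pick S3 (covers 1 new). Total picks: 5.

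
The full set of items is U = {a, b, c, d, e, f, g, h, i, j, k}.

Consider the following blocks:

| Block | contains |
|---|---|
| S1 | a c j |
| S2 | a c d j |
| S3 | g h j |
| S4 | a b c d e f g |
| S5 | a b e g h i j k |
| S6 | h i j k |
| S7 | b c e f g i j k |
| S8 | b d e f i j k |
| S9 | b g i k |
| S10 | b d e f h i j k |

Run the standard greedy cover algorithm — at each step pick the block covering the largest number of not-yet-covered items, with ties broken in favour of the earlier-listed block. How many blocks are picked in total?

2

Greedy: pick S5 (covers 8 new) → pick S4 (covers 3 new). Total picks: 2.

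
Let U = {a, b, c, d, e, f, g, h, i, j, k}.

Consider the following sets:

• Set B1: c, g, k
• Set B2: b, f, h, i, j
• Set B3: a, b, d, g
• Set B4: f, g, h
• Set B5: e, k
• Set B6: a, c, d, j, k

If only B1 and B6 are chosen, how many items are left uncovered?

5

Union of B1, B6 = {a, c, d, g, j, k}.
Not covered: b, e, f, h, i — 5 items.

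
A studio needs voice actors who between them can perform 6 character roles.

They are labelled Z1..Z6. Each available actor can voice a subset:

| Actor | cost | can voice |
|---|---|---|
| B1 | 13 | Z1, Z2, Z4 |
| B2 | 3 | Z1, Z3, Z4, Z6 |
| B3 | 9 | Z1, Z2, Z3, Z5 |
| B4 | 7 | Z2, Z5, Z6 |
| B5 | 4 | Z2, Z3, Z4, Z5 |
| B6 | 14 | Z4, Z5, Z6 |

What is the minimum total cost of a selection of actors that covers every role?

7

B2, B5 together cover every role (B2 ∪ B5 = {Z1, Z2, Z3, Z4, Z5, Z6}); total cost 3 + 4 = 7.
No covering selection has total cost below 7.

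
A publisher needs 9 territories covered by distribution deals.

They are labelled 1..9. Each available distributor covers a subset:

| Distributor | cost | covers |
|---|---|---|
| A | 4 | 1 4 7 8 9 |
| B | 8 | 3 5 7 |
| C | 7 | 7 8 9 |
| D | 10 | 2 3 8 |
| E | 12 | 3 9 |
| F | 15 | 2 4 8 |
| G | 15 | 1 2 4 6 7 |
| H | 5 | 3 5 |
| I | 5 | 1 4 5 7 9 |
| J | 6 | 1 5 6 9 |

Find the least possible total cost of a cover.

A, D, J together cover every territory (A ∪ D ∪ J = {1, 2, 3, 4, 5, 6, 7, 8, 9}); total cost 4 + 10 + 6 = 20.
The greedy pick A, H, J, D costs 25; no covering selection beats 20.

20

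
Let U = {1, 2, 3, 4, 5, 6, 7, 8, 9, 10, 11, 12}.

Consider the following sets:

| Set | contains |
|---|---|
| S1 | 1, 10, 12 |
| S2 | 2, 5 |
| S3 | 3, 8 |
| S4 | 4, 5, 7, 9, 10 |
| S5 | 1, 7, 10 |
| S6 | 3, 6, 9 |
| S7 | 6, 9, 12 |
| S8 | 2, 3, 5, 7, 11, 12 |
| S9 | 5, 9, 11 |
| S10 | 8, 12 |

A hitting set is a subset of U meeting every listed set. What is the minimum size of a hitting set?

4

Take H = {1, 2, 8, 9}. Each listed set contains at least one of these, so H is a hitting set of size 4.
The sets S2, S3, S5, S7 are pairwise disjoint, so any hitting set needs a separate item for each — at least 4. Hence 4 is optimal.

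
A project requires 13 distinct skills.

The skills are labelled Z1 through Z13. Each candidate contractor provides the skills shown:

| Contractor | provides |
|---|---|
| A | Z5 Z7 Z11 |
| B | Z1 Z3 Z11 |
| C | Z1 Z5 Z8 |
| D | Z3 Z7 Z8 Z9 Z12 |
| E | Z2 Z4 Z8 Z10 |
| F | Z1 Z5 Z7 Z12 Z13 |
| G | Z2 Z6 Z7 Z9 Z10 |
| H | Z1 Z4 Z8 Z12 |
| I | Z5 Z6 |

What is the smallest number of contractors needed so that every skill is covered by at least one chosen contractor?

4

Take {B, E, F, G}. Their union is {Z1, Z2, Z3, Z4, Z5, Z6, Z7, Z8, Z9, Z10, Z11, Z12, Z13}, which is all 13 skills.
No 3 of the 9 contractors cover everything (all 84 combinations miss at least one skill), so 4 is optimal.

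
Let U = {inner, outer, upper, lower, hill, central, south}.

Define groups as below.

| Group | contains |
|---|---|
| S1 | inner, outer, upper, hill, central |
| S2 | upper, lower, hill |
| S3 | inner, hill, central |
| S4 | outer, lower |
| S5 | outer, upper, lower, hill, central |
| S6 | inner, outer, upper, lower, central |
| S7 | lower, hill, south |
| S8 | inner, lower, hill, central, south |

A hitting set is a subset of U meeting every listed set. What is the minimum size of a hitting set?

Take H = {outer, hill}. Each listed group contains at least one of these, so H is a hitting set of size 2.
The groups S3, S4 are pairwise disjoint, so any hitting set needs a separate item for each — at least 2. Hence 2 is optimal.

2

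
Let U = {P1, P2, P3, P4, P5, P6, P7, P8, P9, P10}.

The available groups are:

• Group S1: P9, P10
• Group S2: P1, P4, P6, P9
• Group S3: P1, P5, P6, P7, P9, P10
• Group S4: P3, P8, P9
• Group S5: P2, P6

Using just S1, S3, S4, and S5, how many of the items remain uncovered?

1

Union of S1, S3, S4, S5 = {P1, P2, P3, P5, P6, P7, P8, P9, P10}.
Not covered: P4 — 1 item.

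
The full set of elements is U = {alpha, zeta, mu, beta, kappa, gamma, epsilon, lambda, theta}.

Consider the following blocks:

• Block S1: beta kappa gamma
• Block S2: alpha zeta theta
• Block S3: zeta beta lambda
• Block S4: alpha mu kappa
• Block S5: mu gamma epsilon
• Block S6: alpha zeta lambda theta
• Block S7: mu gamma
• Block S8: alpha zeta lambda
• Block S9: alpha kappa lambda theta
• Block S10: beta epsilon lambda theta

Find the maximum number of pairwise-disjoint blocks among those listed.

2

S3, S5 are pairwise disjoint (S3={zeta,beta,lambda}; S5={mu,gamma,epsilon}).
Every remaining block overlaps one of these, and no 3 of the listed blocks are pairwise disjoint, so 2 is the maximum.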